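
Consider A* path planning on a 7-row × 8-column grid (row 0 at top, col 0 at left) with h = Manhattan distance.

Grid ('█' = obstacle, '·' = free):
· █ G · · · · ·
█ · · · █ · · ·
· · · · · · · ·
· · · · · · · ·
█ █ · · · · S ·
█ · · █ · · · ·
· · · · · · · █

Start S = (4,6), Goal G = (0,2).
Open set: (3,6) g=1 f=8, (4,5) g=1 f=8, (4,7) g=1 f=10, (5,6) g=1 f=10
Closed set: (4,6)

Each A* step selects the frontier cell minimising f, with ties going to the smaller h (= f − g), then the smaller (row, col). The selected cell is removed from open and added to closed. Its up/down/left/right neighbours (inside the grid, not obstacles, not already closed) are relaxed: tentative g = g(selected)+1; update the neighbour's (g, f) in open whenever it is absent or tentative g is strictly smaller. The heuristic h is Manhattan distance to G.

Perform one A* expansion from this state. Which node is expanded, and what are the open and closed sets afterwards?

step 1: expand (3,6) (f=8, h=7) → closed; open now [(2,6) g=2 f=8, (3,5) g=2 f=8, (3,7) g=2 f=10, (4,5) g=1 f=8, (4,7) g=1 f=10, (5,6) g=1 f=10]

expanded=(3,6); open=[(2,6) g=2 f=8, (3,5) g=2 f=8, (3,7) g=2 f=10, (4,5) g=1 f=8, (4,7) g=1 f=10, (5,6) g=1 f=10]; closed=[(3,6), (4,6)]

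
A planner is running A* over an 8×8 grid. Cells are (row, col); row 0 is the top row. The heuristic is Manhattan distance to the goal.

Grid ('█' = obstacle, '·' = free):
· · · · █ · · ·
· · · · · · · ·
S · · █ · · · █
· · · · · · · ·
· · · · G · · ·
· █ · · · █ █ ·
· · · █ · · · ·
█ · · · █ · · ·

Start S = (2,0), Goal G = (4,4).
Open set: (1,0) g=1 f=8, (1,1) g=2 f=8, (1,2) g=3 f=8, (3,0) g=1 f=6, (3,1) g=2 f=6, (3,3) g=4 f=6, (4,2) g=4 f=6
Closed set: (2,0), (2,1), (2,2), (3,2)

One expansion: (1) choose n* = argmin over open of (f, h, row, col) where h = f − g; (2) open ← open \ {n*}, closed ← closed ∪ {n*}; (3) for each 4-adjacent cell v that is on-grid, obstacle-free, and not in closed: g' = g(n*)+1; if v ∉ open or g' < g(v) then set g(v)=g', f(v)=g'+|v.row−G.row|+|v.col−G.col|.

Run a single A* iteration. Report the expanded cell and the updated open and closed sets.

step 1: expand (3,3) (f=6, h=2) → closed; open now [(1,0) g=1 f=8, (1,1) g=2 f=8, (1,2) g=3 f=8, (3,0) g=1 f=6, (3,1) g=2 f=6, (3,4) g=5 f=6, (4,2) g=4 f=6, (4,3) g=5 f=6]

expanded=(3,3); open=[(1,0) g=1 f=8, (1,1) g=2 f=8, (1,2) g=3 f=8, (3,0) g=1 f=6, (3,1) g=2 f=6, (3,4) g=5 f=6, (4,2) g=4 f=6, (4,3) g=5 f=6]; closed=[(2,0), (2,1), (2,2), (3,2), (3,3)]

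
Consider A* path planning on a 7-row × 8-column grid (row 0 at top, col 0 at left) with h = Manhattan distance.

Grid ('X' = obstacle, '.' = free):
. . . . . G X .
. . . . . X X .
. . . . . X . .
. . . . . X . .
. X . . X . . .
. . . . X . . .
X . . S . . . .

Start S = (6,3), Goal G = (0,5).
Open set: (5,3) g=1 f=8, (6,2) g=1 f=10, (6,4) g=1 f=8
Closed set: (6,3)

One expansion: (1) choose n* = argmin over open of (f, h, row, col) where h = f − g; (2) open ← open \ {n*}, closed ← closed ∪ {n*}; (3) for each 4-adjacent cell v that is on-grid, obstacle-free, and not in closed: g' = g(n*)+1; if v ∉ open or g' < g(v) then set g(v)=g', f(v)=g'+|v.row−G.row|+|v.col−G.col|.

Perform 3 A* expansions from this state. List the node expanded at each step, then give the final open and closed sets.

step 1: expand (5,3) (f=8, h=7) → closed; open now [(4,3) g=2 f=8, (5,2) g=2 f=10, (6,2) g=1 f=10, (6,4) g=1 f=8]
step 2: expand (4,3) (f=8, h=6) → closed; open now [(3,3) g=3 f=8, (4,2) g=3 f=10, (5,2) g=2 f=10, (6,2) g=1 f=10, (6,4) g=1 f=8]
step 3: expand (3,3) (f=8, h=5) → closed; open now [(2,3) g=4 f=8, (3,2) g=4 f=10, (3,4) g=4 f=8, (4,2) g=3 f=10, (5,2) g=2 f=10, (6,2) g=1 f=10, (6,4) g=1 f=8]

order=[(5,3) → (4,3) → (3,3)]; open=[(2,3) g=4 f=8, (3,2) g=4 f=10, (3,4) g=4 f=8, (4,2) g=3 f=10, (5,2) g=2 f=10, (6,2) g=1 f=10, (6,4) g=1 f=8]; closed=[(3,3), (4,3), (5,3), (6,3)]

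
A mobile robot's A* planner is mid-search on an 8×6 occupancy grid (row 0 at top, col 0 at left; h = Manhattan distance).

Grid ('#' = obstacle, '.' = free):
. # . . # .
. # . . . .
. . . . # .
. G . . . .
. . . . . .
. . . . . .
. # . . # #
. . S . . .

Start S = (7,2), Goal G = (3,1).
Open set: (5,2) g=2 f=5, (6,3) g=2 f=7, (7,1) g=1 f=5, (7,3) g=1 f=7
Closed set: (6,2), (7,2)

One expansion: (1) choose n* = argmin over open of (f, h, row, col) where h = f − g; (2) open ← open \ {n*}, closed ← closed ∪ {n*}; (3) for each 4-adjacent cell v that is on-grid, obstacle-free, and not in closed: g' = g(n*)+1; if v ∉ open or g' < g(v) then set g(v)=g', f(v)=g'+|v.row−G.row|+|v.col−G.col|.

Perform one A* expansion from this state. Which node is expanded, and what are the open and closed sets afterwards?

step 1: expand (5,2) (f=5, h=3) → closed; open now [(4,2) g=3 f=5, (5,1) g=3 f=5, (5,3) g=3 f=7, (6,3) g=2 f=7, (7,1) g=1 f=5, (7,3) g=1 f=7]

expanded=(5,2); open=[(4,2) g=3 f=5, (5,1) g=3 f=5, (5,3) g=3 f=7, (6,3) g=2 f=7, (7,1) g=1 f=5, (7,3) g=1 f=7]; closed=[(5,2), (6,2), (7,2)]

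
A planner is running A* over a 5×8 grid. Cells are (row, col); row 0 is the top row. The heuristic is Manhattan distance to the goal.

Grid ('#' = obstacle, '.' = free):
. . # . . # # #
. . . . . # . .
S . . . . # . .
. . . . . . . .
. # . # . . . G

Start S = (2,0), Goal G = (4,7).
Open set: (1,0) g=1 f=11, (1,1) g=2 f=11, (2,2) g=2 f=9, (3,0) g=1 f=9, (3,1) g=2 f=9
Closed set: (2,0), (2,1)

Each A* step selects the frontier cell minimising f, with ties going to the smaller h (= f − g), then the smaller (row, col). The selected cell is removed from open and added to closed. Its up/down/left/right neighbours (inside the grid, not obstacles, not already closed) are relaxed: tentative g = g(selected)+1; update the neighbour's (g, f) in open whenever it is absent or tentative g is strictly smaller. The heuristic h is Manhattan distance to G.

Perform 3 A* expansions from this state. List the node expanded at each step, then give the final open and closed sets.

step 1: expand (2,2) (f=9, h=7) → closed; open now [(1,0) g=1 f=11, (1,1) g=2 f=11, (1,2) g=3 f=11, (2,3) g=3 f=9, (3,0) g=1 f=9, (3,1) g=2 f=9, (3,2) g=3 f=9]
step 2: expand (2,3) (f=9, h=6) → closed; open now [(1,0) g=1 f=11, (1,1) g=2 f=11, (1,2) g=3 f=11, (1,3) g=4 f=11, (2,4) g=4 f=9, (3,0) g=1 f=9, (3,1) g=2 f=9, (3,2) g=3 f=9, (3,3) g=4 f=9]
step 3: expand (2,4) (f=9, h=5) → closed; open now [(1,0) g=1 f=11, (1,1) g=2 f=11, (1,2) g=3 f=11, (1,3) g=4 f=11, (1,4) g=5 f=11, (3,0) g=1 f=9, (3,1) g=2 f=9, (3,2) g=3 f=9, (3,3) g=4 f=9, (3,4) g=5 f=9]

order=[(2,2) → (2,3) → (2,4)]; open=[(1,0) g=1 f=11, (1,1) g=2 f=11, (1,2) g=3 f=11, (1,3) g=4 f=11, (1,4) g=5 f=11, (3,0) g=1 f=9, (3,1) g=2 f=9, (3,2) g=3 f=9, (3,3) g=4 f=9, (3,4) g=5 f=9]; closed=[(2,0), (2,1), (2,2), (2,3), (2,4)]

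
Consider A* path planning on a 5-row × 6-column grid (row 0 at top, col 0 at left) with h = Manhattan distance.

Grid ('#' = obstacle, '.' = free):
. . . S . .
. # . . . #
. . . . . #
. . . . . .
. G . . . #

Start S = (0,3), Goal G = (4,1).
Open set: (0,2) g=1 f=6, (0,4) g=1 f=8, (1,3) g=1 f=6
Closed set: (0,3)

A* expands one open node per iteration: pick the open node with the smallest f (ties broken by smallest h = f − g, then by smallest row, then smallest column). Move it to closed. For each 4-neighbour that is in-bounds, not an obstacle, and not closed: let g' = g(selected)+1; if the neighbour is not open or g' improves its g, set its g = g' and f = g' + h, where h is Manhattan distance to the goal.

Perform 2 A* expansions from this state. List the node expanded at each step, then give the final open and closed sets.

step 1: expand (0,2) (f=6, h=5) → closed; open now [(0,1) g=2 f=6, (0,4) g=1 f=8, (1,2) g=2 f=6, (1,3) g=1 f=6]
step 2: expand (0,1) (f=6, h=4) → closed; open now [(0,0) g=3 f=8, (0,4) g=1 f=8, (1,2) g=2 f=6, (1,3) g=1 f=6]

order=[(0,2) → (0,1)]; open=[(0,0) g=3 f=8, (0,4) g=1 f=8, (1,2) g=2 f=6, (1,3) g=1 f=6]; closed=[(0,1), (0,2), (0,3)]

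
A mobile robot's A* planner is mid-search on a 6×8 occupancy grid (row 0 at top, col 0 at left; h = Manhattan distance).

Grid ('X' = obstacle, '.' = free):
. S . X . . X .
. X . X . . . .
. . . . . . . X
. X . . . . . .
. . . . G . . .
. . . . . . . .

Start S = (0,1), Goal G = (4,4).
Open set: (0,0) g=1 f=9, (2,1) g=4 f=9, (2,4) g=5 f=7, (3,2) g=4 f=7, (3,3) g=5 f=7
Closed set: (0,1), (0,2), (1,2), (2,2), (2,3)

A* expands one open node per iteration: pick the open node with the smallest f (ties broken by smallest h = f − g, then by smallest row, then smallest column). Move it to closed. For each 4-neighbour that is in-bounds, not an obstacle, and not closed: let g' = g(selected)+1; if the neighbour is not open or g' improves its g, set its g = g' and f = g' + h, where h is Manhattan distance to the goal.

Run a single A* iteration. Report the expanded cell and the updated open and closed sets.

step 1: expand (2,4) (f=7, h=2) → closed; open now [(0,0) g=1 f=9, (1,4) g=6 f=9, (2,1) g=4 f=9, (2,5) g=6 f=9, (3,2) g=4 f=7, (3,3) g=5 f=7, (3,4) g=6 f=7]

expanded=(2,4); open=[(0,0) g=1 f=9, (1,4) g=6 f=9, (2,1) g=4 f=9, (2,5) g=6 f=9, (3,2) g=4 f=7, (3,3) g=5 f=7, (3,4) g=6 f=7]; closed=[(0,1), (0,2), (1,2), (2,2), (2,3), (2,4)]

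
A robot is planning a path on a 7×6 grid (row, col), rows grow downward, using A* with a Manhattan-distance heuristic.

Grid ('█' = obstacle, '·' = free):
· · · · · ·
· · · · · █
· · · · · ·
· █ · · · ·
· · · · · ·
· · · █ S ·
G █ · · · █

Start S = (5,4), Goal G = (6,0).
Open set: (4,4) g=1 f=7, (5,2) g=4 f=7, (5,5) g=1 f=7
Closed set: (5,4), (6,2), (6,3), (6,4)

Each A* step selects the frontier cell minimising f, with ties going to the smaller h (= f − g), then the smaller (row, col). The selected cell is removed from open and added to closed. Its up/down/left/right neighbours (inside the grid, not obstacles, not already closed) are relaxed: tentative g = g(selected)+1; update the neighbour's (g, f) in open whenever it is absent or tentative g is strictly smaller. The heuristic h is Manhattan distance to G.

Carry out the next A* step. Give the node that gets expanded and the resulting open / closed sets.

expanded=(5,2); open=[(4,2) g=5 f=9, (4,4) g=1 f=7, (5,1) g=5 f=7, (5,5) g=1 f=7]; closed=[(5,2), (5,4), (6,2), (6,3), (6,4)]

step 1: expand (5,2) (f=7, h=3) → closed; open now [(4,2) g=5 f=9, (4,4) g=1 f=7, (5,1) g=5 f=7, (5,5) g=1 f=7]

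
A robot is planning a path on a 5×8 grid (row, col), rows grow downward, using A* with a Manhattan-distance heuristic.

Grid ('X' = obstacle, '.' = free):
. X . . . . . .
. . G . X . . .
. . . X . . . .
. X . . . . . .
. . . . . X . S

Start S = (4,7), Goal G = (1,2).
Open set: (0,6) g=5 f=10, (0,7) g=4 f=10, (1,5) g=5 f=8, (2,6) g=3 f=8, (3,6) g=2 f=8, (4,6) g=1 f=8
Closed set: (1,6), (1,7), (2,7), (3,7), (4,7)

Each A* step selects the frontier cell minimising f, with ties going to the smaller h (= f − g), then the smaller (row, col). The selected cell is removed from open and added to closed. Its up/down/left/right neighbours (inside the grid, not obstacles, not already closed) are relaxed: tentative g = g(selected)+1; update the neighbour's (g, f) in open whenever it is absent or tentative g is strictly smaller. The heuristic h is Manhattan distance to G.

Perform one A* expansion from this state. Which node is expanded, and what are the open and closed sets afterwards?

expanded=(1,5); open=[(0,5) g=6 f=10, (0,6) g=5 f=10, (0,7) g=4 f=10, (2,5) g=6 f=10, (2,6) g=3 f=8, (3,6) g=2 f=8, (4,6) g=1 f=8]; closed=[(1,5), (1,6), (1,7), (2,7), (3,7), (4,7)]

step 1: expand (1,5) (f=8, h=3) → closed; open now [(0,5) g=6 f=10, (0,6) g=5 f=10, (0,7) g=4 f=10, (2,5) g=6 f=10, (2,6) g=3 f=8, (3,6) g=2 f=8, (4,6) g=1 f=8]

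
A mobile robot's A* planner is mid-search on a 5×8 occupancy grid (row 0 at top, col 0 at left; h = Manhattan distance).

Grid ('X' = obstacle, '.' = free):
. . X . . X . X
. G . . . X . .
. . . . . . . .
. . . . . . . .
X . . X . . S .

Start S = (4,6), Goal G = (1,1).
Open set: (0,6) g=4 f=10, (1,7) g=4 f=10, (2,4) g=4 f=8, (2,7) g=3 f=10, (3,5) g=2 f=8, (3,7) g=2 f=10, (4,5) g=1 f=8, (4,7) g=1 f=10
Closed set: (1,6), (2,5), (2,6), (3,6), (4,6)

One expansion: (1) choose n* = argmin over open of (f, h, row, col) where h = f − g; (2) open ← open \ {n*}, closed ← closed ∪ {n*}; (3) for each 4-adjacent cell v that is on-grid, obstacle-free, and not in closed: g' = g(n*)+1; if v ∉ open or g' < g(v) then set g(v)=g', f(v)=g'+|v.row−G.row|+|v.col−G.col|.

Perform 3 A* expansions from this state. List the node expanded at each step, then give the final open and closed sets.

step 1: expand (2,4) (f=8, h=4) → closed; open now [(0,6) g=4 f=10, (1,4) g=5 f=8, (1,7) g=4 f=10, (2,3) g=5 f=8, (2,7) g=3 f=10, (3,4) g=5 f=10, (3,5) g=2 f=8, (3,7) g=2 f=10, (4,5) g=1 f=8, (4,7) g=1 f=10]
step 2: expand (1,4) (f=8, h=3) → closed; open now [(0,4) g=6 f=10, (0,6) g=4 f=10, (1,3) g=6 f=8, (1,7) g=4 f=10, (2,3) g=5 f=8, (2,7) g=3 f=10, (3,4) g=5 f=10, (3,5) g=2 f=8, (3,7) g=2 f=10, (4,5) g=1 f=8, (4,7) g=1 f=10]
step 3: expand (1,3) (f=8, h=2) → closed; open now [(0,3) g=7 f=10, (0,4) g=6 f=10, (0,6) g=4 f=10, (1,2) g=7 f=8, (1,7) g=4 f=10, (2,3) g=5 f=8, (2,7) g=3 f=10, (3,4) g=5 f=10, (3,5) g=2 f=8, (3,7) g=2 f=10, (4,5) g=1 f=8, (4,7) g=1 f=10]

order=[(2,4) → (1,4) → (1,3)]; open=[(0,3) g=7 f=10, (0,4) g=6 f=10, (0,6) g=4 f=10, (1,2) g=7 f=8, (1,7) g=4 f=10, (2,3) g=5 f=8, (2,7) g=3 f=10, (3,4) g=5 f=10, (3,5) g=2 f=8, (3,7) g=2 f=10, (4,5) g=1 f=8, (4,7) g=1 f=10]; closed=[(1,3), (1,4), (1,6), (2,4), (2,5), (2,6), (3,6), (4,6)]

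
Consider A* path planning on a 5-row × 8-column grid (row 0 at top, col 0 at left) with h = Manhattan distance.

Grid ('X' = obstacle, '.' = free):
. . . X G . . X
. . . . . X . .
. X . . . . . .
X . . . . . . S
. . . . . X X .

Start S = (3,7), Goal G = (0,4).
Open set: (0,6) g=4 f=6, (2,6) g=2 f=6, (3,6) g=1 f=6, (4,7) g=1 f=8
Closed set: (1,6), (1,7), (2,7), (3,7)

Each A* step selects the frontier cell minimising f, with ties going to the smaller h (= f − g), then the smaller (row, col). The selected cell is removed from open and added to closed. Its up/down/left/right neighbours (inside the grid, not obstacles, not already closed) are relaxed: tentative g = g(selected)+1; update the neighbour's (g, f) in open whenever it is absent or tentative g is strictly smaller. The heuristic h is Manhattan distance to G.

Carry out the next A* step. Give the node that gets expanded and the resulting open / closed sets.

expanded=(0,6); open=[(0,5) g=5 f=6, (2,6) g=2 f=6, (3,6) g=1 f=6, (4,7) g=1 f=8]; closed=[(0,6), (1,6), (1,7), (2,7), (3,7)]

step 1: expand (0,6) (f=6, h=2) → closed; open now [(0,5) g=5 f=6, (2,6) g=2 f=6, (3,6) g=1 f=6, (4,7) g=1 f=8]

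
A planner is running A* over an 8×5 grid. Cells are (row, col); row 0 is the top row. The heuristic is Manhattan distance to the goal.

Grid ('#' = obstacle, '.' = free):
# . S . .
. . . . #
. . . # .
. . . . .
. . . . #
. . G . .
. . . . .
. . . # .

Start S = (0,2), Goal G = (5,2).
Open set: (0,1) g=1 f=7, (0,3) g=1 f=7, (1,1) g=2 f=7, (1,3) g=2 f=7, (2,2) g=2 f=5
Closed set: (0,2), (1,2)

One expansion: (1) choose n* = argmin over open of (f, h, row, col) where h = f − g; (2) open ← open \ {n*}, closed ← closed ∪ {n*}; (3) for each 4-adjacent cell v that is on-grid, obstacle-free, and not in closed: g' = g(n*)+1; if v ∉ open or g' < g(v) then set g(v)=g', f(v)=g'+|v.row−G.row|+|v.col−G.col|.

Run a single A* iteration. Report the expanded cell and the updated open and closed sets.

expanded=(2,2); open=[(0,1) g=1 f=7, (0,3) g=1 f=7, (1,1) g=2 f=7, (1,3) g=2 f=7, (2,1) g=3 f=7, (3,2) g=3 f=5]; closed=[(0,2), (1,2), (2,2)]

step 1: expand (2,2) (f=5, h=3) → closed; open now [(0,1) g=1 f=7, (0,3) g=1 f=7, (1,1) g=2 f=7, (1,3) g=2 f=7, (2,1) g=3 f=7, (3,2) g=3 f=5]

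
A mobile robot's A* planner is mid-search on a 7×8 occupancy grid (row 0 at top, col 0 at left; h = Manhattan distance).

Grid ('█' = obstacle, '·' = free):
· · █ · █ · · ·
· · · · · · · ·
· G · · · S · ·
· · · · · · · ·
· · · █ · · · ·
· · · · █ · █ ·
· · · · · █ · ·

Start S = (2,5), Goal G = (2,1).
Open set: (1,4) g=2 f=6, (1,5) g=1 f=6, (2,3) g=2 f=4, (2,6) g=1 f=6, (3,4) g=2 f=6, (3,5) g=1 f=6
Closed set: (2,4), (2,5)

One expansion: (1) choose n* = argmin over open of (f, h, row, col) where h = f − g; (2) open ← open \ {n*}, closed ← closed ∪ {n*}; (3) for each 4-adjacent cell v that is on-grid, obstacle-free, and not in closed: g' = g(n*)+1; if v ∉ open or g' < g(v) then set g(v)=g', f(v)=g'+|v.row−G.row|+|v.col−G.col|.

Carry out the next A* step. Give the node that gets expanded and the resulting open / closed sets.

expanded=(2,3); open=[(1,3) g=3 f=6, (1,4) g=2 f=6, (1,5) g=1 f=6, (2,2) g=3 f=4, (2,6) g=1 f=6, (3,3) g=3 f=6, (3,4) g=2 f=6, (3,5) g=1 f=6]; closed=[(2,3), (2,4), (2,5)]

step 1: expand (2,3) (f=4, h=2) → closed; open now [(1,3) g=3 f=6, (1,4) g=2 f=6, (1,5) g=1 f=6, (2,2) g=3 f=4, (2,6) g=1 f=6, (3,3) g=3 f=6, (3,4) g=2 f=6, (3,5) g=1 f=6]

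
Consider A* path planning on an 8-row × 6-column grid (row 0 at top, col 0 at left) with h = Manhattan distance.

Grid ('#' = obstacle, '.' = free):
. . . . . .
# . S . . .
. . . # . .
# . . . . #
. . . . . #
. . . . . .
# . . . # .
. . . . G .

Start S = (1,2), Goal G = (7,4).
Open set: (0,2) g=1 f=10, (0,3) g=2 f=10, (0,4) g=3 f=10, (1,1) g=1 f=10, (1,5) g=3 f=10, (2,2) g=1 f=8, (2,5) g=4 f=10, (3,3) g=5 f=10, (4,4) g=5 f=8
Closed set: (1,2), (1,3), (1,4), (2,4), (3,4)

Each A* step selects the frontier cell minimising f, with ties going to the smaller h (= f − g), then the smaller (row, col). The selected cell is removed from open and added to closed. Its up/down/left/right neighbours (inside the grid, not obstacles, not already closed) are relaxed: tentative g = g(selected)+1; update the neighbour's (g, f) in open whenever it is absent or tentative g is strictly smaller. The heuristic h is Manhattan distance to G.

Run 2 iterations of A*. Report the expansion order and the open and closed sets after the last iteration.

step 1: expand (4,4) (f=8, h=3) → closed; open now [(0,2) g=1 f=10, (0,3) g=2 f=10, (0,4) g=3 f=10, (1,1) g=1 f=10, (1,5) g=3 f=10, (2,2) g=1 f=8, (2,5) g=4 f=10, (3,3) g=5 f=10, (4,3) g=6 f=10, (5,4) g=6 f=8]
step 2: expand (5,4) (f=8, h=2) → closed; open now [(0,2) g=1 f=10, (0,3) g=2 f=10, (0,4) g=3 f=10, (1,1) g=1 f=10, (1,5) g=3 f=10, (2,2) g=1 f=8, (2,5) g=4 f=10, (3,3) g=5 f=10, (4,3) g=6 f=10, (5,3) g=7 f=10, (5,5) g=7 f=10]

order=[(4,4) → (5,4)]; open=[(0,2) g=1 f=10, (0,3) g=2 f=10, (0,4) g=3 f=10, (1,1) g=1 f=10, (1,5) g=3 f=10, (2,2) g=1 f=8, (2,5) g=4 f=10, (3,3) g=5 f=10, (4,3) g=6 f=10, (5,3) g=7 f=10, (5,5) g=7 f=10]; closed=[(1,2), (1,3), (1,4), (2,4), (3,4), (4,4), (5,4)]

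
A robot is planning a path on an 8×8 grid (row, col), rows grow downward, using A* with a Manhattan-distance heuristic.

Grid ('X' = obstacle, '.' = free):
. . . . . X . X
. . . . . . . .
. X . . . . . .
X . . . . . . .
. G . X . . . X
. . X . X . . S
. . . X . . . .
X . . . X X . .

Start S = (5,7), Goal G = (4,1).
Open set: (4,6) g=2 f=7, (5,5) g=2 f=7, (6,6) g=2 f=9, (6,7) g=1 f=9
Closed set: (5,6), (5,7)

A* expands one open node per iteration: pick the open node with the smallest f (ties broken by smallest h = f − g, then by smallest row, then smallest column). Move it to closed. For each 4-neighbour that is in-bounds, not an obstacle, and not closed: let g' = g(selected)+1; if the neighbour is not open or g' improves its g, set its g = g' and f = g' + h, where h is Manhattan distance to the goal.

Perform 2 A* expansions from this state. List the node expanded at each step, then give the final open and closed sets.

order=[(4,6) → (4,5)]; open=[(3,5) g=4 f=9, (3,6) g=3 f=9, (4,4) g=4 f=7, (5,5) g=2 f=7, (6,6) g=2 f=9, (6,7) g=1 f=9]; closed=[(4,5), (4,6), (5,6), (5,7)]

step 1: expand (4,6) (f=7, h=5) → closed; open now [(3,6) g=3 f=9, (4,5) g=3 f=7, (5,5) g=2 f=7, (6,6) g=2 f=9, (6,7) g=1 f=9]
step 2: expand (4,5) (f=7, h=4) → closed; open now [(3,5) g=4 f=9, (3,6) g=3 f=9, (4,4) g=4 f=7, (5,5) g=2 f=7, (6,6) g=2 f=9, (6,7) g=1 f=9]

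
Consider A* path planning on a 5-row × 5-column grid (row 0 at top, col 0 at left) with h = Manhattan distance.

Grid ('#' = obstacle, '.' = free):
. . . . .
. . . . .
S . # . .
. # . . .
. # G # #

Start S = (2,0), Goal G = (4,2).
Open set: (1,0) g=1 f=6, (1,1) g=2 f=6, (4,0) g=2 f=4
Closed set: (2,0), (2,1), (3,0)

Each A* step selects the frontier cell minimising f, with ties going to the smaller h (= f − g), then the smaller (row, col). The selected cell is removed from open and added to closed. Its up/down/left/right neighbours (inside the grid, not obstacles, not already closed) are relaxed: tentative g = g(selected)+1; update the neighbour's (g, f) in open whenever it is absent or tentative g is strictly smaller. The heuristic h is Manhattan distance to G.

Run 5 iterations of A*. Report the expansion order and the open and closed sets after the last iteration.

order=[(4,0) → (1,1) → (1,2) → (1,0) → (0,2)]; open=[(0,0) g=2 f=8, (0,1) g=3 f=8, (0,3) g=5 f=10, (1,3) g=4 f=8]; closed=[(0,2), (1,0), (1,1), (1,2), (2,0), (2,1), (3,0), (4,0)]

step 1: expand (4,0) (f=4, h=2) → closed; open now [(1,0) g=1 f=6, (1,1) g=2 f=6]
step 2: expand (1,1) (f=6, h=4) → closed; open now [(0,1) g=3 f=8, (1,0) g=1 f=6, (1,2) g=3 f=6]
step 3: expand (1,2) (f=6, h=3) → closed; open now [(0,1) g=3 f=8, (0,2) g=4 f=8, (1,0) g=1 f=6, (1,3) g=4 f=8]
step 4: expand (1,0) (f=6, h=5) → closed; open now [(0,0) g=2 f=8, (0,1) g=3 f=8, (0,2) g=4 f=8, (1,3) g=4 f=8]
step 5: expand (0,2) (f=8, h=4) → closed; open now [(0,0) g=2 f=8, (0,1) g=3 f=8, (0,3) g=5 f=10, (1,3) g=4 f=8]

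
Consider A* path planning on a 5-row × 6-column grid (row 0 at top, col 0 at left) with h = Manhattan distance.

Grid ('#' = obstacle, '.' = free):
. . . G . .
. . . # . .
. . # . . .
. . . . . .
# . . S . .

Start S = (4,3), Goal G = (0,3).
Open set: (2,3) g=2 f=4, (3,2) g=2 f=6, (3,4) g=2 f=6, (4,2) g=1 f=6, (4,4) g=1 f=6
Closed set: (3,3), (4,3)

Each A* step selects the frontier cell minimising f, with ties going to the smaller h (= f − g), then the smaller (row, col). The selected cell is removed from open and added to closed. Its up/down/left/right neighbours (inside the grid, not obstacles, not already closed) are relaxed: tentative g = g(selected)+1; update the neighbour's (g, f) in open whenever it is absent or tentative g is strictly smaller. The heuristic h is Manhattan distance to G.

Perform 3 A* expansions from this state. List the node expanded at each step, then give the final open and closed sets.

order=[(2,3) → (2,4) → (1,4)]; open=[(0,4) g=5 f=6, (1,5) g=5 f=8, (2,5) g=4 f=8, (3,2) g=2 f=6, (3,4) g=2 f=6, (4,2) g=1 f=6, (4,4) g=1 f=6]; closed=[(1,4), (2,3), (2,4), (3,3), (4,3)]

step 1: expand (2,3) (f=4, h=2) → closed; open now [(2,4) g=3 f=6, (3,2) g=2 f=6, (3,4) g=2 f=6, (4,2) g=1 f=6, (4,4) g=1 f=6]
step 2: expand (2,4) (f=6, h=3) → closed; open now [(1,4) g=4 f=6, (2,5) g=4 f=8, (3,2) g=2 f=6, (3,4) g=2 f=6, (4,2) g=1 f=6, (4,4) g=1 f=6]
step 3: expand (1,4) (f=6, h=2) → closed; open now [(0,4) g=5 f=6, (1,5) g=5 f=8, (2,5) g=4 f=8, (3,2) g=2 f=6, (3,4) g=2 f=6, (4,2) g=1 f=6, (4,4) g=1 f=6]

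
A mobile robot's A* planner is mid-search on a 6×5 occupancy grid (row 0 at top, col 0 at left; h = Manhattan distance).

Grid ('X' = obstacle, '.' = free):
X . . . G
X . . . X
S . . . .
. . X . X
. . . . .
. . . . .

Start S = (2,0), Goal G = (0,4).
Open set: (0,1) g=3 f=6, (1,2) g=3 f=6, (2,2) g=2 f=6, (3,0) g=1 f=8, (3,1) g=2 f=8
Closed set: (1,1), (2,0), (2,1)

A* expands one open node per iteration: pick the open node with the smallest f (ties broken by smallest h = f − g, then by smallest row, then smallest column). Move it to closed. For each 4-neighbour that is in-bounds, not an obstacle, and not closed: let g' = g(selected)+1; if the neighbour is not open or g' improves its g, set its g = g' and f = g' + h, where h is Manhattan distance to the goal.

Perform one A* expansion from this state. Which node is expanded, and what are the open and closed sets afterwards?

expanded=(0,1); open=[(0,2) g=4 f=6, (1,2) g=3 f=6, (2,2) g=2 f=6, (3,0) g=1 f=8, (3,1) g=2 f=8]; closed=[(0,1), (1,1), (2,0), (2,1)]

step 1: expand (0,1) (f=6, h=3) → closed; open now [(0,2) g=4 f=6, (1,2) g=3 f=6, (2,2) g=2 f=6, (3,0) g=1 f=8, (3,1) g=2 f=8]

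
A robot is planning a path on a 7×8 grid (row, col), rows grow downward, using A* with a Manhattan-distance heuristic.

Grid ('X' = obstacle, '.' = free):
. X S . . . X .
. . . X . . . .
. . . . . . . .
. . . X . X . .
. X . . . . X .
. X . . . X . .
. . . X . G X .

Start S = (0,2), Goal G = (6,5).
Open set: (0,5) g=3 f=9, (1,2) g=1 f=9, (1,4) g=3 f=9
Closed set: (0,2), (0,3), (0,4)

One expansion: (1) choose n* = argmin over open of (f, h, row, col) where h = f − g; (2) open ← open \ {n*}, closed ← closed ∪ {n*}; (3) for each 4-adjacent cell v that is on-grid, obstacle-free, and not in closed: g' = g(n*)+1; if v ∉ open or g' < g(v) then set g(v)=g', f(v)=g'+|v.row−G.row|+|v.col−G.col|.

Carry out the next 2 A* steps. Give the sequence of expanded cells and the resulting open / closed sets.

step 1: expand (0,5) (f=9, h=6) → closed; open now [(1,2) g=1 f=9, (1,4) g=3 f=9, (1,5) g=4 f=9]
step 2: expand (1,5) (f=9, h=5) → closed; open now [(1,2) g=1 f=9, (1,4) g=3 f=9, (1,6) g=5 f=11, (2,5) g=5 f=9]

order=[(0,5) → (1,5)]; open=[(1,2) g=1 f=9, (1,4) g=3 f=9, (1,6) g=5 f=11, (2,5) g=5 f=9]; closed=[(0,2), (0,3), (0,4), (0,5), (1,5)]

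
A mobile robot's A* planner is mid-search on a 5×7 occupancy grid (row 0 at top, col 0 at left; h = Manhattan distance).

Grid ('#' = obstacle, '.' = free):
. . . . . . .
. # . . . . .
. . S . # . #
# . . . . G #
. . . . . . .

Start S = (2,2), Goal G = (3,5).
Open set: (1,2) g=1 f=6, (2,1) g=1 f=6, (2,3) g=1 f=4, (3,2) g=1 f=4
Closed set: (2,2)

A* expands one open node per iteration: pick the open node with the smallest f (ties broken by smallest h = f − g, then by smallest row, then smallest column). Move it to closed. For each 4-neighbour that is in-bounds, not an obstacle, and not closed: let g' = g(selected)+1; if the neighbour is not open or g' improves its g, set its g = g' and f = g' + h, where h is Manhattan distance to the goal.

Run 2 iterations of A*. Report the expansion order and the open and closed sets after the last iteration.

order=[(2,3) → (3,3)]; open=[(1,2) g=1 f=6, (1,3) g=2 f=6, (2,1) g=1 f=6, (3,2) g=1 f=4, (3,4) g=3 f=4, (4,3) g=3 f=6]; closed=[(2,2), (2,3), (3,3)]

step 1: expand (2,3) (f=4, h=3) → closed; open now [(1,2) g=1 f=6, (1,3) g=2 f=6, (2,1) g=1 f=6, (3,2) g=1 f=4, (3,3) g=2 f=4]
step 2: expand (3,3) (f=4, h=2) → closed; open now [(1,2) g=1 f=6, (1,3) g=2 f=6, (2,1) g=1 f=6, (3,2) g=1 f=4, (3,4) g=3 f=4, (4,3) g=3 f=6]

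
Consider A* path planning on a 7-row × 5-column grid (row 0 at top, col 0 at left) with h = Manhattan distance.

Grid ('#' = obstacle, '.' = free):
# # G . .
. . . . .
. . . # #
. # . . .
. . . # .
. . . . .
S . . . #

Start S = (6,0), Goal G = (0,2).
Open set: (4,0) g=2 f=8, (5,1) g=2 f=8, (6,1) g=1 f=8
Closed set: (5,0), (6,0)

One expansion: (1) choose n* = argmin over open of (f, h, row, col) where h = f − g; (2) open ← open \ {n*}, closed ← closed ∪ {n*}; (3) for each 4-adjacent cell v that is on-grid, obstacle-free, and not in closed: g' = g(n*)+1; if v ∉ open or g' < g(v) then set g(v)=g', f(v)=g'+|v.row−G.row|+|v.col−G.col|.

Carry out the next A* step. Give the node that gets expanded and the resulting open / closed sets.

step 1: expand (4,0) (f=8, h=6) → closed; open now [(3,0) g=3 f=8, (4,1) g=3 f=8, (5,1) g=2 f=8, (6,1) g=1 f=8]

expanded=(4,0); open=[(3,0) g=3 f=8, (4,1) g=3 f=8, (5,1) g=2 f=8, (6,1) g=1 f=8]; closed=[(4,0), (5,0), (6,0)]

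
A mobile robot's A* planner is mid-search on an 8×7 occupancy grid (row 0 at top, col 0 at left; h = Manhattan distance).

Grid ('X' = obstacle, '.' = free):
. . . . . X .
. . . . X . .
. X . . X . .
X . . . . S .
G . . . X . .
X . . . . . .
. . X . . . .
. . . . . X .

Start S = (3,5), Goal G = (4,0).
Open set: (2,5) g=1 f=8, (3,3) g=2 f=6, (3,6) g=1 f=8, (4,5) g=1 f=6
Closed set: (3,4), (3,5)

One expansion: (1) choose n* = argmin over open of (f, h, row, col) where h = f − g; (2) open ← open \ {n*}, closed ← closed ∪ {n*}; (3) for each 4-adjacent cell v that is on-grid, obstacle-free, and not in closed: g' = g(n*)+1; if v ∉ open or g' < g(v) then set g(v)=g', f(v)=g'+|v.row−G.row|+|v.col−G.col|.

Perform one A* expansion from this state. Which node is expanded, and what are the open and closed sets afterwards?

step 1: expand (3,3) (f=6, h=4) → closed; open now [(2,3) g=3 f=8, (2,5) g=1 f=8, (3,2) g=3 f=6, (3,6) g=1 f=8, (4,3) g=3 f=6, (4,5) g=1 f=6]

expanded=(3,3); open=[(2,3) g=3 f=8, (2,5) g=1 f=8, (3,2) g=3 f=6, (3,6) g=1 f=8, (4,3) g=3 f=6, (4,5) g=1 f=6]; closed=[(3,3), (3,4), (3,5)]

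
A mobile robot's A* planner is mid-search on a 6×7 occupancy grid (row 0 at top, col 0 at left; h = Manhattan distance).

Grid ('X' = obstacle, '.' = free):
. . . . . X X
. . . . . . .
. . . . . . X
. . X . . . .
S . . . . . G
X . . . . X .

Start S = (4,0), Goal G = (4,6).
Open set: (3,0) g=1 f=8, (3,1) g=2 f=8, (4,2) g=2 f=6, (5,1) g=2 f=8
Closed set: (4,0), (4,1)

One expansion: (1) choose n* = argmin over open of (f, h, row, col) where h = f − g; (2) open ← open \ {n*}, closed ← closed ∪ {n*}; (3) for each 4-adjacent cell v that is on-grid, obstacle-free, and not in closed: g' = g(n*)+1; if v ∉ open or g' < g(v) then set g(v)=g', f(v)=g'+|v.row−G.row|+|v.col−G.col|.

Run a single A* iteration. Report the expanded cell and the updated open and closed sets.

expanded=(4,2); open=[(3,0) g=1 f=8, (3,1) g=2 f=8, (4,3) g=3 f=6, (5,1) g=2 f=8, (5,2) g=3 f=8]; closed=[(4,0), (4,1), (4,2)]

step 1: expand (4,2) (f=6, h=4) → closed; open now [(3,0) g=1 f=8, (3,1) g=2 f=8, (4,3) g=3 f=6, (5,1) g=2 f=8, (5,2) g=3 f=8]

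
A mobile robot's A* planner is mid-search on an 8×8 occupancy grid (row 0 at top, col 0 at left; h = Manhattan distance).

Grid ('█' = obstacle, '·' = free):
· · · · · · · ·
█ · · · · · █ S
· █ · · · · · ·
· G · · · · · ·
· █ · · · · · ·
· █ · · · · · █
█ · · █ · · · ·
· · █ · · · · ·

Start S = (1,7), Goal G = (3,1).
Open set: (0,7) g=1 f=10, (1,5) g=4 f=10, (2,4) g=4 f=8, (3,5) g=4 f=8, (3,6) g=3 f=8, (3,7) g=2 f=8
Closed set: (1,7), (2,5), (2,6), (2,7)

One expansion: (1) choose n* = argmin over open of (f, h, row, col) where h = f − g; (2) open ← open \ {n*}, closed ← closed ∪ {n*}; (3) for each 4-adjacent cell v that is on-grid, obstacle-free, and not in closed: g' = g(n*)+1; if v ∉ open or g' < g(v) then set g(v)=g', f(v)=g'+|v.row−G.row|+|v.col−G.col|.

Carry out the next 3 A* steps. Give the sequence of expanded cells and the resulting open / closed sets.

step 1: expand (2,4) (f=8, h=4) → closed; open now [(0,7) g=1 f=10, (1,4) g=5 f=10, (1,5) g=4 f=10, (2,3) g=5 f=8, (3,4) g=5 f=8, (3,5) g=4 f=8, (3,6) g=3 f=8, (3,7) g=2 f=8]
step 2: expand (2,3) (f=8, h=3) → closed; open now [(0,7) g=1 f=10, (1,3) g=6 f=10, (1,4) g=5 f=10, (1,5) g=4 f=10, (2,2) g=6 f=8, (3,3) g=6 f=8, (3,4) g=5 f=8, (3,5) g=4 f=8, (3,6) g=3 f=8, (3,7) g=2 f=8]
step 3: expand (2,2) (f=8, h=2) → closed; open now [(0,7) g=1 f=10, (1,2) g=7 f=10, (1,3) g=6 f=10, (1,4) g=5 f=10, (1,5) g=4 f=10, (3,2) g=7 f=8, (3,3) g=6 f=8, (3,4) g=5 f=8, (3,5) g=4 f=8, (3,6) g=3 f=8, (3,7) g=2 f=8]

order=[(2,4) → (2,3) → (2,2)]; open=[(0,7) g=1 f=10, (1,2) g=7 f=10, (1,3) g=6 f=10, (1,4) g=5 f=10, (1,5) g=4 f=10, (3,2) g=7 f=8, (3,3) g=6 f=8, (3,4) g=5 f=8, (3,5) g=4 f=8, (3,6) g=3 f=8, (3,7) g=2 f=8]; closed=[(1,7), (2,2), (2,3), (2,4), (2,5), (2,6), (2,7)]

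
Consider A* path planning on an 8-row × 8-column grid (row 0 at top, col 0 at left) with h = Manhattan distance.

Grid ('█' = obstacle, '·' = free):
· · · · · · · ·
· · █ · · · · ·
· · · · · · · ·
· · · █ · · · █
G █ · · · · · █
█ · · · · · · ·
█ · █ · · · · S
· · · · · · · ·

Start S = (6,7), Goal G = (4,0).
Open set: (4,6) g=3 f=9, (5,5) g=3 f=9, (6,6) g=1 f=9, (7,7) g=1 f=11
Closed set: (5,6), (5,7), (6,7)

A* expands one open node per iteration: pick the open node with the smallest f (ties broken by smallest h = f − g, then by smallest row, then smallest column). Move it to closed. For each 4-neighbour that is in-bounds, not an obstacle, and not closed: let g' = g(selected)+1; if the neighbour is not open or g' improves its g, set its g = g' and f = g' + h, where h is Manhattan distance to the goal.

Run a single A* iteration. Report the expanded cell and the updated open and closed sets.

expanded=(4,6); open=[(3,6) g=4 f=11, (4,5) g=4 f=9, (5,5) g=3 f=9, (6,6) g=1 f=9, (7,7) g=1 f=11]; closed=[(4,6), (5,6), (5,7), (6,7)]

step 1: expand (4,6) (f=9, h=6) → closed; open now [(3,6) g=4 f=11, (4,5) g=4 f=9, (5,5) g=3 f=9, (6,6) g=1 f=9, (7,7) g=1 f=11]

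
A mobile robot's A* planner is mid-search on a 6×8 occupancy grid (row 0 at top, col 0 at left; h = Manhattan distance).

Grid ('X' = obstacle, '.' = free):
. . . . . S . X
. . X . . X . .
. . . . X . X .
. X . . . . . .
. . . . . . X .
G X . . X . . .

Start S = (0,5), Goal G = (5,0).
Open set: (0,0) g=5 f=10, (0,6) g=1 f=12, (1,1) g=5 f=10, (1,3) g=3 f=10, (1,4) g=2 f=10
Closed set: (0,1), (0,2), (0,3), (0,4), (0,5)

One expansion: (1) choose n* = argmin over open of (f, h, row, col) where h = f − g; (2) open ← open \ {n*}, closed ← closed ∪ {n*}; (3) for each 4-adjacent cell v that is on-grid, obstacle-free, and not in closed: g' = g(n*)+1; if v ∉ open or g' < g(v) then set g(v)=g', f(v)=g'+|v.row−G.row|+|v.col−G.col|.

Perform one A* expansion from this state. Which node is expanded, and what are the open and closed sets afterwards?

expanded=(0,0); open=[(0,6) g=1 f=12, (1,0) g=6 f=10, (1,1) g=5 f=10, (1,3) g=3 f=10, (1,4) g=2 f=10]; closed=[(0,0), (0,1), (0,2), (0,3), (0,4), (0,5)]

step 1: expand (0,0) (f=10, h=5) → closed; open now [(0,6) g=1 f=12, (1,0) g=6 f=10, (1,1) g=5 f=10, (1,3) g=3 f=10, (1,4) g=2 f=10]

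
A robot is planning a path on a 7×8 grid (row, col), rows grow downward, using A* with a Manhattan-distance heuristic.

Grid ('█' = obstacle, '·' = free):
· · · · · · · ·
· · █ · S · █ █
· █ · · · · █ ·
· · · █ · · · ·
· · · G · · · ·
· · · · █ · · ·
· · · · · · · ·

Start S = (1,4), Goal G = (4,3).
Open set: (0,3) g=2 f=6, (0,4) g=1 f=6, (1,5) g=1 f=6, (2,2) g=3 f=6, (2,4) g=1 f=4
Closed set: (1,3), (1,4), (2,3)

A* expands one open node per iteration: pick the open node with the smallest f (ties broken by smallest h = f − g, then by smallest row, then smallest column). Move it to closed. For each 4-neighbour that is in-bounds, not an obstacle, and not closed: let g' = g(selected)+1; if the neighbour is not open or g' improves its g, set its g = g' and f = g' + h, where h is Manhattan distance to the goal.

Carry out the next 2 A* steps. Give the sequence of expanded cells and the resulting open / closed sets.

step 1: expand (2,4) (f=4, h=3) → closed; open now [(0,3) g=2 f=6, (0,4) g=1 f=6, (1,5) g=1 f=6, (2,2) g=3 f=6, (2,5) g=2 f=6, (3,4) g=2 f=4]
step 2: expand (3,4) (f=4, h=2) → closed; open now [(0,3) g=2 f=6, (0,4) g=1 f=6, (1,5) g=1 f=6, (2,2) g=3 f=6, (2,5) g=2 f=6, (3,5) g=3 f=6, (4,4) g=3 f=4]

order=[(2,4) → (3,4)]; open=[(0,3) g=2 f=6, (0,4) g=1 f=6, (1,5) g=1 f=6, (2,2) g=3 f=6, (2,5) g=2 f=6, (3,5) g=3 f=6, (4,4) g=3 f=4]; closed=[(1,3), (1,4), (2,3), (2,4), (3,4)]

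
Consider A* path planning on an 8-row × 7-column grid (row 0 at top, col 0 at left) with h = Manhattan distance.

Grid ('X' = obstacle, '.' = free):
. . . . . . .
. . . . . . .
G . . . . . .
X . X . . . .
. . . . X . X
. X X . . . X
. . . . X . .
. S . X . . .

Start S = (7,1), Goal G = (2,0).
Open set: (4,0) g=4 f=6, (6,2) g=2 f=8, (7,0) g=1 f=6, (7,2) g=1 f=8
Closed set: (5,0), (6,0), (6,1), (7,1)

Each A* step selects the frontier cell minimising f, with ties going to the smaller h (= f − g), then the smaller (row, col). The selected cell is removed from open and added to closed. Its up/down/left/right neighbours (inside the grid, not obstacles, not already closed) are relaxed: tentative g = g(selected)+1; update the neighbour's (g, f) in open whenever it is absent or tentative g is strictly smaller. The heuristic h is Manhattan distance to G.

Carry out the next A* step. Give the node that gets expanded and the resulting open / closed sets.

expanded=(4,0); open=[(4,1) g=5 f=8, (6,2) g=2 f=8, (7,0) g=1 f=6, (7,2) g=1 f=8]; closed=[(4,0), (5,0), (6,0), (6,1), (7,1)]

step 1: expand (4,0) (f=6, h=2) → closed; open now [(4,1) g=5 f=8, (6,2) g=2 f=8, (7,0) g=1 f=6, (7,2) g=1 f=8]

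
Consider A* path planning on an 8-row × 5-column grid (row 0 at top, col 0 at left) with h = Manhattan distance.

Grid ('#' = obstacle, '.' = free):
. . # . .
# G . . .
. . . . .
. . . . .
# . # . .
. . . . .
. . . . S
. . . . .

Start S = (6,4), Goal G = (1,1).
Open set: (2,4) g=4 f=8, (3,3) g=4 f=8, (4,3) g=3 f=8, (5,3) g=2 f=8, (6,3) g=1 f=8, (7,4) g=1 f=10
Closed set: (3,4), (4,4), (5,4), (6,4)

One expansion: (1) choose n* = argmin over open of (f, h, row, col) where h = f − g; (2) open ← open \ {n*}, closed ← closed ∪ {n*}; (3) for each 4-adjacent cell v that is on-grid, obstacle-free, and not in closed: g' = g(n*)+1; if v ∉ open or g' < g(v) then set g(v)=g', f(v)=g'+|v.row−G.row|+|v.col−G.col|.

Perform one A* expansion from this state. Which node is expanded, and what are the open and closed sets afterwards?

step 1: expand (2,4) (f=8, h=4) → closed; open now [(1,4) g=5 f=8, (2,3) g=5 f=8, (3,3) g=4 f=8, (4,3) g=3 f=8, (5,3) g=2 f=8, (6,3) g=1 f=8, (7,4) g=1 f=10]

expanded=(2,4); open=[(1,4) g=5 f=8, (2,3) g=5 f=8, (3,3) g=4 f=8, (4,3) g=3 f=8, (5,3) g=2 f=8, (6,3) g=1 f=8, (7,4) g=1 f=10]; closed=[(2,4), (3,4), (4,4), (5,4), (6,4)]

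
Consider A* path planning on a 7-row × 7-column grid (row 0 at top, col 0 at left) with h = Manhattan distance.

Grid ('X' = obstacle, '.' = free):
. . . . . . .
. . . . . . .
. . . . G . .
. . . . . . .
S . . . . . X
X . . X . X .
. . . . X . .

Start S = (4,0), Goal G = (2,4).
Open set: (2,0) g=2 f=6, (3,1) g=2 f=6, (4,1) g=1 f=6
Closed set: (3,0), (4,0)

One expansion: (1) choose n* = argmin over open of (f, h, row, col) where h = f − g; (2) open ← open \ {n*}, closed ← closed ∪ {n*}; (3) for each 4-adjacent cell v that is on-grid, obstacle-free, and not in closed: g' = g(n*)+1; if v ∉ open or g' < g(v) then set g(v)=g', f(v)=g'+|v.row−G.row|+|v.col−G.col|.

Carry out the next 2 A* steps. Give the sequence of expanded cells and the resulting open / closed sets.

order=[(2,0) → (2,1)]; open=[(1,0) g=3 f=8, (1,1) g=4 f=8, (2,2) g=4 f=6, (3,1) g=2 f=6, (4,1) g=1 f=6]; closed=[(2,0), (2,1), (3,0), (4,0)]

step 1: expand (2,0) (f=6, h=4) → closed; open now [(1,0) g=3 f=8, (2,1) g=3 f=6, (3,1) g=2 f=6, (4,1) g=1 f=6]
step 2: expand (2,1) (f=6, h=3) → closed; open now [(1,0) g=3 f=8, (1,1) g=4 f=8, (2,2) g=4 f=6, (3,1) g=2 f=6, (4,1) g=1 f=6]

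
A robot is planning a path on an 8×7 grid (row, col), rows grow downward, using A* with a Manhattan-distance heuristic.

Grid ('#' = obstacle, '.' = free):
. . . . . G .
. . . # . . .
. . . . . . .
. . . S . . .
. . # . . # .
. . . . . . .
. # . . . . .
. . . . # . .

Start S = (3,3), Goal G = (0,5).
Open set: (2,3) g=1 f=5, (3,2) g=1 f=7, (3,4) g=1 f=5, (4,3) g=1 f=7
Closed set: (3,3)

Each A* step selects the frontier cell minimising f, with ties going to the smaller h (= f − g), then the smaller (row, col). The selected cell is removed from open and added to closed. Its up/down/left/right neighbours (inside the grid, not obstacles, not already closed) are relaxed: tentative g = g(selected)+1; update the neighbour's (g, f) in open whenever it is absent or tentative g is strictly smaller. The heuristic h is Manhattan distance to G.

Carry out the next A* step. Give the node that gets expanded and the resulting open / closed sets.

expanded=(2,3); open=[(2,2) g=2 f=7, (2,4) g=2 f=5, (3,2) g=1 f=7, (3,4) g=1 f=5, (4,3) g=1 f=7]; closed=[(2,3), (3,3)]

step 1: expand (2,3) (f=5, h=4) → closed; open now [(2,2) g=2 f=7, (2,4) g=2 f=5, (3,2) g=1 f=7, (3,4) g=1 f=5, (4,3) g=1 f=7]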